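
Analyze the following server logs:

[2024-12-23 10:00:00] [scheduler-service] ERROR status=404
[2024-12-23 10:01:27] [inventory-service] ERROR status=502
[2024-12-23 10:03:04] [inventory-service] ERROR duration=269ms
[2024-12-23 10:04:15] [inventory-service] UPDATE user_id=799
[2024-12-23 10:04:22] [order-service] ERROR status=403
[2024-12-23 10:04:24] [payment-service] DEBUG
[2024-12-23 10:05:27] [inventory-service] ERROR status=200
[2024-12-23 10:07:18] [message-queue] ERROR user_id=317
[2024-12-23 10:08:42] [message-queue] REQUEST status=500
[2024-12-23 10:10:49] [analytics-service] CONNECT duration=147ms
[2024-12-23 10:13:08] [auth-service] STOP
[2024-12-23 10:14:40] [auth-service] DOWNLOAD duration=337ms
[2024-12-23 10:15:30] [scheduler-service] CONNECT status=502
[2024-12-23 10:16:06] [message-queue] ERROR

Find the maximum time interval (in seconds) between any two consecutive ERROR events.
528

To find the longest gap:

1. Extract all ERROR events in chronological order
2. Calculate time differences between consecutive events
3. Find the maximum difference
4. Longest gap: 528 seconds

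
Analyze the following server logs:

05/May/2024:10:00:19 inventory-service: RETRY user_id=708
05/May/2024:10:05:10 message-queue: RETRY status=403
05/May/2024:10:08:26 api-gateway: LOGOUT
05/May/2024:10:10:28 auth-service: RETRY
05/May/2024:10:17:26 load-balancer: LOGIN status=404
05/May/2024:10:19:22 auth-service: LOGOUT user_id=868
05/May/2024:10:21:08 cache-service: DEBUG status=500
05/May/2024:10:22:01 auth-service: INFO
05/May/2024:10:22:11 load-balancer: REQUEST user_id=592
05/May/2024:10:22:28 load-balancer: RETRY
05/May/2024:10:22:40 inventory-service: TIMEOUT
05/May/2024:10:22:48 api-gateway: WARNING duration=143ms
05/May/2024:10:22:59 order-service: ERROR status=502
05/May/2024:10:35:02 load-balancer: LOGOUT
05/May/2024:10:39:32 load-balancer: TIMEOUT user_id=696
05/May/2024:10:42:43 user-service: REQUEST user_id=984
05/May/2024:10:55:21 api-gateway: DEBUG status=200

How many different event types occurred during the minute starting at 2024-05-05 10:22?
6

To count unique event types:

1. Filter events in the minute starting at 2024-05-05 10:22
2. Extract event types from matching entries
3. Count unique types: 6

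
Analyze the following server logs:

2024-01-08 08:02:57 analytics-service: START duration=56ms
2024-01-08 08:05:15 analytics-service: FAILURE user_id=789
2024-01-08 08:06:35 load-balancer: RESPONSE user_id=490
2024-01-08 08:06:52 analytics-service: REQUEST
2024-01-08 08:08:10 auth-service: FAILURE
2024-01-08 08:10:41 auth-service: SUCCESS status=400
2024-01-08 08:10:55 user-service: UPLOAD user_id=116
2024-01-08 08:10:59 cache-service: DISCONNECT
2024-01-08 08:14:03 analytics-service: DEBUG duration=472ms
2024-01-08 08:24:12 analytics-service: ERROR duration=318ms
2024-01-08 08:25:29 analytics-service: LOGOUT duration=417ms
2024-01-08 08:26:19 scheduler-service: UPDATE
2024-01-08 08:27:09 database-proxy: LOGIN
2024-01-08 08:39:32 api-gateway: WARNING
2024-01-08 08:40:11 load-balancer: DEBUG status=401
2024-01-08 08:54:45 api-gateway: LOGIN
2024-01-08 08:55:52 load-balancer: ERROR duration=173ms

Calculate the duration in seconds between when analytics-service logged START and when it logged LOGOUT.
1352

To find the time between events:

1. Locate the first START event for analytics-service: 2024-01-08 08:02:57
2. Locate the first LOGOUT event for analytics-service: 2024-01-08 08:25:29
3. Calculate the difference: 2024-01-08 08:25:29 - 2024-01-08 08:02:57 = 1352 seconds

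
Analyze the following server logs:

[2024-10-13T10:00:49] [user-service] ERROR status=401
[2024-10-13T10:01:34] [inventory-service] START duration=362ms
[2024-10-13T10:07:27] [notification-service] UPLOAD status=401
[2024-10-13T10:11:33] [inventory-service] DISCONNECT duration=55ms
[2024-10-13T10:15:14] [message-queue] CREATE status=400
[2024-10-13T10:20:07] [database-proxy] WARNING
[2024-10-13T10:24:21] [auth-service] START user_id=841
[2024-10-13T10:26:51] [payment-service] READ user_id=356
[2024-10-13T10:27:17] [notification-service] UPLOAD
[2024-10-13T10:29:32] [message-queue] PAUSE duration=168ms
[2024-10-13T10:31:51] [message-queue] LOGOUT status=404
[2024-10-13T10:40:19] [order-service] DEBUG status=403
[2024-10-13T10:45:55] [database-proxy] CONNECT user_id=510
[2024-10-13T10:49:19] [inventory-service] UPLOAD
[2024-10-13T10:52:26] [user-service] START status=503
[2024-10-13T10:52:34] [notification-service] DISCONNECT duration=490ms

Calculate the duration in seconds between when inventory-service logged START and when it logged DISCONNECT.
599

To find the time between events:

1. Locate the first START event for inventory-service: 2024-10-13T10:01:34
2. Locate the first DISCONNECT event for inventory-service: 2024-10-13T10:11:33
3. Calculate the difference: 2024-10-13T10:11:33 - 2024-10-13T10:01:34 = 599 seconds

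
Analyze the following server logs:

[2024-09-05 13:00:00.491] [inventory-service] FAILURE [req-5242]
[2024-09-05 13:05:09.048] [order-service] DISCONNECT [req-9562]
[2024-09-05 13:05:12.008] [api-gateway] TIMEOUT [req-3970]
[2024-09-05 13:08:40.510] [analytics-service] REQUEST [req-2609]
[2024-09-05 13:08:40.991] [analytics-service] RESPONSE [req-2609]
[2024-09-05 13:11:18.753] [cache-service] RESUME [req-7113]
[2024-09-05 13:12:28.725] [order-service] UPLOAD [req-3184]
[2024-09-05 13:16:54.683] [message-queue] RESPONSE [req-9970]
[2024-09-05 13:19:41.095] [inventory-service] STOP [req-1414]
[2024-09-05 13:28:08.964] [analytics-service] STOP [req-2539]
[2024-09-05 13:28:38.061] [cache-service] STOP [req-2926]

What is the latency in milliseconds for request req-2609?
481

To calculate latency:

1. Find REQUEST with id req-2609: 2024-09-05 13:08:40.510
2. Find RESPONSE with id req-2609: 2024-09-05 13:08:40.991
3. Latency: 2024-09-05 13:08:40.991 - 2024-09-05 13:08:40.510 = 481ms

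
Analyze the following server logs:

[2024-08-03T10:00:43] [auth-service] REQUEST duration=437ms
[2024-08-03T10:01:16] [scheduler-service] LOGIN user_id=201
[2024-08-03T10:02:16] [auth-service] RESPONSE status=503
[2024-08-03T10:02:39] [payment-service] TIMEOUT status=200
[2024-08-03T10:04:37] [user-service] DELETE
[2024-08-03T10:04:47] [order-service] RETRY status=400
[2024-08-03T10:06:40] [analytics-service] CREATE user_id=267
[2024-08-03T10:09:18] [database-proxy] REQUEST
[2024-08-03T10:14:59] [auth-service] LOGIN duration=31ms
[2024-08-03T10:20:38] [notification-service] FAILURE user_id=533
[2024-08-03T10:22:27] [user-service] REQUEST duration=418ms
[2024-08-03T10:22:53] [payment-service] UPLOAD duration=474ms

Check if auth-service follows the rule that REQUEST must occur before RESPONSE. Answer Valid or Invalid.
Valid

To validate ordering:

1. Required order: REQUEST → RESPONSE
2. Rule: REQUEST must occur before RESPONSE
3. Check actual order of events for auth-service
4. Result: Valid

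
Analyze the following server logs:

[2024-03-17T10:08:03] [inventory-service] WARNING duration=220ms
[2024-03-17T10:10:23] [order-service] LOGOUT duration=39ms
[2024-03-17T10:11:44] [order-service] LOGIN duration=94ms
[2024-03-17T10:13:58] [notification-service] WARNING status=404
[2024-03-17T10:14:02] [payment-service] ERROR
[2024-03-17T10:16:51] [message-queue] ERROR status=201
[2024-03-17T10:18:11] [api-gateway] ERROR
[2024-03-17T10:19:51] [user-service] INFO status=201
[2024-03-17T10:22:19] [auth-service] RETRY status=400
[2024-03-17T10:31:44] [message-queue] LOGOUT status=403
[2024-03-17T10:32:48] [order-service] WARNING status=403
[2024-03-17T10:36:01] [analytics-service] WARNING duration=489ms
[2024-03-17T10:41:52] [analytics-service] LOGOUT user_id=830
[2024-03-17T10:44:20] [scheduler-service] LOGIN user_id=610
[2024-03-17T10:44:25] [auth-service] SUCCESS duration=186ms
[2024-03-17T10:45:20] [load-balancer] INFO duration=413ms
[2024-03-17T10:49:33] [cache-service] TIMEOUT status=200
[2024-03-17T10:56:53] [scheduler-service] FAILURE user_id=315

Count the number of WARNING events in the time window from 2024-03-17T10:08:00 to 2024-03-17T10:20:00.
2

To count events in the time window:

1. Window boundaries: 2024-03-17T10:08:00 to 2024-03-17T10:20:00
2. Filter for WARNING events within this window
3. Count matching events: 2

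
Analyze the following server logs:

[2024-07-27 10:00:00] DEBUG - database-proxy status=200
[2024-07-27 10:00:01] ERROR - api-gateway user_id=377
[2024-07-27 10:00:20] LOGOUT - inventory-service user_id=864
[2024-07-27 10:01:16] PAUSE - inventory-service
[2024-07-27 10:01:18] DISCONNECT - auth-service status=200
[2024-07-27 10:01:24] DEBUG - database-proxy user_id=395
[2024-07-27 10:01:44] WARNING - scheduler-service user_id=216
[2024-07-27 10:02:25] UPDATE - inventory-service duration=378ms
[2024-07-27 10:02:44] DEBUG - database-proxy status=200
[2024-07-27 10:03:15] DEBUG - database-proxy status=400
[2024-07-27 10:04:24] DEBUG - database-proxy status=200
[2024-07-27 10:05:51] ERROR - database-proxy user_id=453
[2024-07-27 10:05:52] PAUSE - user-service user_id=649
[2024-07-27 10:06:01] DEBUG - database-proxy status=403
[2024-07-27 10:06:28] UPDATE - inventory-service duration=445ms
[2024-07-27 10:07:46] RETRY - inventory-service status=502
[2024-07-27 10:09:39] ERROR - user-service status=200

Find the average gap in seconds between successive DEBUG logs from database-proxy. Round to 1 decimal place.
72.2

To calculate average interval:

1. Find all DEBUG events for database-proxy in order
2. Calculate time gaps between consecutive events
3. Compute mean of gaps: 361 / 5 = 72.2 seconds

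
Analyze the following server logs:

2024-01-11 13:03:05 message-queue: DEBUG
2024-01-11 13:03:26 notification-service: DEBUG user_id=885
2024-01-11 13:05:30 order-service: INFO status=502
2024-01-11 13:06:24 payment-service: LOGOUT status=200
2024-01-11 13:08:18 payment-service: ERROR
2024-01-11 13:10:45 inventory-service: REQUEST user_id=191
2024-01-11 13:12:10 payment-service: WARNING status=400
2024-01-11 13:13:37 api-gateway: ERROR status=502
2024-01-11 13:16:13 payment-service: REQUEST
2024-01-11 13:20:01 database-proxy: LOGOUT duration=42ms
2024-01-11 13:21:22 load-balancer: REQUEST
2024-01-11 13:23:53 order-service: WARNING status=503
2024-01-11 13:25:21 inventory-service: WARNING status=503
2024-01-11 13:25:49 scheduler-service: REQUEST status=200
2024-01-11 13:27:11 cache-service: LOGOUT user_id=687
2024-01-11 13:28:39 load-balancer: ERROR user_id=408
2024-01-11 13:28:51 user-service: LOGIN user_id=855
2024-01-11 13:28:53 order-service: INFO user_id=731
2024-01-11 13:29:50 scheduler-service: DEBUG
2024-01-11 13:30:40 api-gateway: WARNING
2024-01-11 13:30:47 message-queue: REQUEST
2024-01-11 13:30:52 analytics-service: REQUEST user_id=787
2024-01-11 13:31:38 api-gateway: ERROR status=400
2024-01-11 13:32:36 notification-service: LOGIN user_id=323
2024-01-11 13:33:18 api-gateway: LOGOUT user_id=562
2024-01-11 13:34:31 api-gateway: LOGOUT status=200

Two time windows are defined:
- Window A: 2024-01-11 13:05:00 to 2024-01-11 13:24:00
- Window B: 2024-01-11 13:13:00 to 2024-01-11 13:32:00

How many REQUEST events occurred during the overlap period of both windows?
2

To find overlap events:

1. Window A: 2024-01-11 13:05:00 to 2024-01-11 13:24:00
2. Window B: 2024-01-11 13:13:00 to 2024-01-11 13:32:00
3. Overlap period: 2024-01-11 13:13:00 to 2024-01-11 13:24:00
4. Count REQUEST events in overlap: 2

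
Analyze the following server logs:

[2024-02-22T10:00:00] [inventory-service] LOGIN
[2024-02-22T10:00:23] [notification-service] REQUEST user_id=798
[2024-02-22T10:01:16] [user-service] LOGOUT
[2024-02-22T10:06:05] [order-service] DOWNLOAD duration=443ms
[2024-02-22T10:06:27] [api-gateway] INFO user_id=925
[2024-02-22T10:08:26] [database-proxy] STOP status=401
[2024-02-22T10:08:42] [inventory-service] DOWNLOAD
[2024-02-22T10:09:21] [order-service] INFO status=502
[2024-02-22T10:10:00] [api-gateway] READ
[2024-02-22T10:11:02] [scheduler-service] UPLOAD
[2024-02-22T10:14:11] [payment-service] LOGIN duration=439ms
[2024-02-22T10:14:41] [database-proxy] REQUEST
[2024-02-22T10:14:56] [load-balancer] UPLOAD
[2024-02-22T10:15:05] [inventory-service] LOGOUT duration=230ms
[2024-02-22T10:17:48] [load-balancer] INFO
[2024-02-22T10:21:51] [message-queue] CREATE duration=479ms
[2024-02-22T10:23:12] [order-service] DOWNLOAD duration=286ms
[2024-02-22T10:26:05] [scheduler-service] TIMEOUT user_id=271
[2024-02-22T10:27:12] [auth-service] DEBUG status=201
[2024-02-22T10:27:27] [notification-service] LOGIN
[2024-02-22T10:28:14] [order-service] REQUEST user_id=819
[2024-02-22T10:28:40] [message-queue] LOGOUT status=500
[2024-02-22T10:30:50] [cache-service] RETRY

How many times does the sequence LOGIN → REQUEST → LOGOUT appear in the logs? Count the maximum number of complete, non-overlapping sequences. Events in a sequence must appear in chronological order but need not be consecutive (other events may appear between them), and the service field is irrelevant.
3

To count sequences:

1. Look for pattern: LOGIN → REQUEST → LOGOUT
2. Greedily scan the log in chronological order, matching each sequence element in turn (ignoring service)
3. Each time the full pattern completes, increment the count and restart matching from the next event
4. Complete non-overlapping sequences found: 3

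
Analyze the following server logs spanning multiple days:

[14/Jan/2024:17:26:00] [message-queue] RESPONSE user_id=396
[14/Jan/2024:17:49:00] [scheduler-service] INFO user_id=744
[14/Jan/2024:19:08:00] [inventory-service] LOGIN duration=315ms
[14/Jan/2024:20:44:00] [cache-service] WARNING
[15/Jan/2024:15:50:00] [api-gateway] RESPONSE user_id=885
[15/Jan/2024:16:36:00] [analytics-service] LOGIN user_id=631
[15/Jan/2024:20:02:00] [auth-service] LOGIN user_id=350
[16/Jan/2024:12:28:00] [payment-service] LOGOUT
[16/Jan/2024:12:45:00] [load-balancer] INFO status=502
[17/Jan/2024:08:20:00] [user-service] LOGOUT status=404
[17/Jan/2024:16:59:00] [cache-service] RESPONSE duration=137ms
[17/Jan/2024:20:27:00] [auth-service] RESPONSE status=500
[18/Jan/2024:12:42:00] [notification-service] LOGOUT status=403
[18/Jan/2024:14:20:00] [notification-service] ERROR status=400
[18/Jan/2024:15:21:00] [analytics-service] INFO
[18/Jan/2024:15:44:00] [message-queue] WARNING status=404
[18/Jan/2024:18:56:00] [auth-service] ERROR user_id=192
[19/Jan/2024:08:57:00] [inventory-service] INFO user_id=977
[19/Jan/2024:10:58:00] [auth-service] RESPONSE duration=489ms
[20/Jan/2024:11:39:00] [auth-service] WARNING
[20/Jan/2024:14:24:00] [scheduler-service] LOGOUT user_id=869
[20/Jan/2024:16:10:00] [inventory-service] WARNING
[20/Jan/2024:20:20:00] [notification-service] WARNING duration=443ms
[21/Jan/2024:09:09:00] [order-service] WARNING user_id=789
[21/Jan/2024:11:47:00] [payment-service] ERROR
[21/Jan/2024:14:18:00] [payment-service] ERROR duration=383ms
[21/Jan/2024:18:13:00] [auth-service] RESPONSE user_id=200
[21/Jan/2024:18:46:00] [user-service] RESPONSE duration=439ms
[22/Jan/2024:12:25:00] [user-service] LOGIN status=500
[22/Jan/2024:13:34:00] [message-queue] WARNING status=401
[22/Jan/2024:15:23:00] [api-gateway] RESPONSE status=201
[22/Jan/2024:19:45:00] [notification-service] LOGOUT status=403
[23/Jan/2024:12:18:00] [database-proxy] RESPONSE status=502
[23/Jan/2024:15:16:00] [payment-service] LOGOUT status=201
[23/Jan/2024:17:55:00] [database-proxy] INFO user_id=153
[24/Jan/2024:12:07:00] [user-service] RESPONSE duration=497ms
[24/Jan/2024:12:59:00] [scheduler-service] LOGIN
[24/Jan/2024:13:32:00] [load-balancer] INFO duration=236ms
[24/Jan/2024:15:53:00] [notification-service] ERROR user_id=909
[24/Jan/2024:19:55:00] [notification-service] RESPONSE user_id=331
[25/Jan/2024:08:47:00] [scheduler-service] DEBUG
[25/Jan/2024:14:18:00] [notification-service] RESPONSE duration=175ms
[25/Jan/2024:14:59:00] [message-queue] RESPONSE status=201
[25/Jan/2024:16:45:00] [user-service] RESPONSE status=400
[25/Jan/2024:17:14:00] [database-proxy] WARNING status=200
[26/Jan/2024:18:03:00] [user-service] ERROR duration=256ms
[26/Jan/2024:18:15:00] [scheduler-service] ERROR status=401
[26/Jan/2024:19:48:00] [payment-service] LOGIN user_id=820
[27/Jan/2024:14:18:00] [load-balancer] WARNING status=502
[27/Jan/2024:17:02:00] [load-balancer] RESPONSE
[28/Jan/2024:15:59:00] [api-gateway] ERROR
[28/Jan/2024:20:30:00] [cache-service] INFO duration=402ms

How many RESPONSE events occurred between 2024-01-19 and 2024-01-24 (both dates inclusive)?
7

To filter by date range:

1. Date range: 2024-01-19 through 2024-01-24, both dates inclusive
2. Filter for RESPONSE events whose date falls in this range
3. Count matching events: 7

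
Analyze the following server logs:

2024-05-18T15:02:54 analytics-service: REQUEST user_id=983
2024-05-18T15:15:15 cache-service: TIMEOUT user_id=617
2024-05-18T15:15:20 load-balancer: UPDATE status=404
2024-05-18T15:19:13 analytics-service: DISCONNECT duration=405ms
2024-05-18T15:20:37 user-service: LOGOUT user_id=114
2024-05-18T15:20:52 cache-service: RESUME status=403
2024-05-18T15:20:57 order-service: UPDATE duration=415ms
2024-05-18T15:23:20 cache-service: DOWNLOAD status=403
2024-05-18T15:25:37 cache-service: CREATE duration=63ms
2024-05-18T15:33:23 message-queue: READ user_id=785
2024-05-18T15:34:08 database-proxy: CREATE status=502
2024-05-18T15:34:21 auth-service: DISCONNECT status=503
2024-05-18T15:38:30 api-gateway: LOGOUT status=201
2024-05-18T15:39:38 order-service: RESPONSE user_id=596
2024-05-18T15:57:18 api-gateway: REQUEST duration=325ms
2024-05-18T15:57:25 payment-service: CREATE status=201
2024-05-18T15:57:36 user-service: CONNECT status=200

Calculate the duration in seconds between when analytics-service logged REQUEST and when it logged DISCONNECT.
979

To find the time between events:

1. Locate the first REQUEST event for analytics-service: 2024-05-18T15:02:54
2. Locate the first DISCONNECT event for analytics-service: 2024-05-18T15:19:13
3. Calculate the difference: 2024-05-18T15:19:13 - 2024-05-18T15:02:54 = 979 seconds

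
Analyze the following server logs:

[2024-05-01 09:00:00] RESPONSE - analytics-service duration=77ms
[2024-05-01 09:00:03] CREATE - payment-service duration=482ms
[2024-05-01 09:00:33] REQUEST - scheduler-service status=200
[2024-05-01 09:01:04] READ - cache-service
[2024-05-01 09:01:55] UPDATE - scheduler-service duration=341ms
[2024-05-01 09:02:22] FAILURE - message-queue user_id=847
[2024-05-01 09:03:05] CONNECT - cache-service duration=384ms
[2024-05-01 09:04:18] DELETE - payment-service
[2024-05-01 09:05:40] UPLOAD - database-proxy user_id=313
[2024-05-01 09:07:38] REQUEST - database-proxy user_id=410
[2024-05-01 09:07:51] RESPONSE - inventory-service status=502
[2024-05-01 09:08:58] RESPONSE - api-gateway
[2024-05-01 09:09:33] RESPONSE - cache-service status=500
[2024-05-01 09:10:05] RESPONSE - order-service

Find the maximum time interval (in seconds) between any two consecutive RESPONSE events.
471

To find the longest gap:

1. Extract all RESPONSE events in chronological order
2. Calculate time differences between consecutive events
3. Find the maximum difference
4. Longest gap: 471 seconds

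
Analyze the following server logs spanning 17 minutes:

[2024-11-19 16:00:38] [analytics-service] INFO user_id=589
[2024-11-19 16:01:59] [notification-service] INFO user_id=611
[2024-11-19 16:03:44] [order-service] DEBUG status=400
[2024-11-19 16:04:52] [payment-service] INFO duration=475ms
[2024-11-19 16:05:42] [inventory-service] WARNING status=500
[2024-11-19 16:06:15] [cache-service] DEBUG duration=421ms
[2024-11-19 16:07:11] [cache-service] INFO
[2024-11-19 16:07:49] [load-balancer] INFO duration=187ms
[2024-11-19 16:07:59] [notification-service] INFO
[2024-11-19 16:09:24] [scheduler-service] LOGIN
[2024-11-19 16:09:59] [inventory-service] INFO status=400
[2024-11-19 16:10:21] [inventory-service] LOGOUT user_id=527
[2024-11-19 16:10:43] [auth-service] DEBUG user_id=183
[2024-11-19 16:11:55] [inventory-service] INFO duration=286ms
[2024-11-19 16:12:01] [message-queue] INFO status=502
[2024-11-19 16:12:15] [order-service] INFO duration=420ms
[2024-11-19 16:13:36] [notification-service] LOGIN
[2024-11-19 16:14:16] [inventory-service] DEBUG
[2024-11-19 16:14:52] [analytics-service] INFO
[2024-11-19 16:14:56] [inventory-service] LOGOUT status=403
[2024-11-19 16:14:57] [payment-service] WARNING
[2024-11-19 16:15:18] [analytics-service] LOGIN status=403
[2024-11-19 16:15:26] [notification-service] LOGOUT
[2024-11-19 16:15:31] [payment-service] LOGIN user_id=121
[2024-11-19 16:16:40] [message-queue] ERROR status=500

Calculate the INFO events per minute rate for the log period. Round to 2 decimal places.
0.65

To calculate the rate:

1. Count total INFO events: 11
2. Total time period: 17 minutes
3. Rate = 11 / 17 = 0.65 events per minute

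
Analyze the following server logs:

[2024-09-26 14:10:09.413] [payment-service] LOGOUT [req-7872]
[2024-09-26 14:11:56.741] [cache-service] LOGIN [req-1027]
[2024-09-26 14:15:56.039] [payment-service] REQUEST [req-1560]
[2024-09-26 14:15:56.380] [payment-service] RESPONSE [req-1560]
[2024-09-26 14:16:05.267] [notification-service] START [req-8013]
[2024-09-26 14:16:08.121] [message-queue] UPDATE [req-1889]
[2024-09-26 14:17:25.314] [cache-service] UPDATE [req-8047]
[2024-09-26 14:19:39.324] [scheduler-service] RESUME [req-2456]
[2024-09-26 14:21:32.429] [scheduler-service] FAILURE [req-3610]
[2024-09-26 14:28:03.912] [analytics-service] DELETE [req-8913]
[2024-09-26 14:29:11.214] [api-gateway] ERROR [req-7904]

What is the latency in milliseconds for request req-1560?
341

To calculate latency:

1. Find REQUEST with id req-1560: 2024-09-26 14:15:56.039
2. Find RESPONSE with id req-1560: 2024-09-26 14:15:56.380
3. Latency: 2024-09-26 14:15:56.380 - 2024-09-26 14:15:56.039 = 341ms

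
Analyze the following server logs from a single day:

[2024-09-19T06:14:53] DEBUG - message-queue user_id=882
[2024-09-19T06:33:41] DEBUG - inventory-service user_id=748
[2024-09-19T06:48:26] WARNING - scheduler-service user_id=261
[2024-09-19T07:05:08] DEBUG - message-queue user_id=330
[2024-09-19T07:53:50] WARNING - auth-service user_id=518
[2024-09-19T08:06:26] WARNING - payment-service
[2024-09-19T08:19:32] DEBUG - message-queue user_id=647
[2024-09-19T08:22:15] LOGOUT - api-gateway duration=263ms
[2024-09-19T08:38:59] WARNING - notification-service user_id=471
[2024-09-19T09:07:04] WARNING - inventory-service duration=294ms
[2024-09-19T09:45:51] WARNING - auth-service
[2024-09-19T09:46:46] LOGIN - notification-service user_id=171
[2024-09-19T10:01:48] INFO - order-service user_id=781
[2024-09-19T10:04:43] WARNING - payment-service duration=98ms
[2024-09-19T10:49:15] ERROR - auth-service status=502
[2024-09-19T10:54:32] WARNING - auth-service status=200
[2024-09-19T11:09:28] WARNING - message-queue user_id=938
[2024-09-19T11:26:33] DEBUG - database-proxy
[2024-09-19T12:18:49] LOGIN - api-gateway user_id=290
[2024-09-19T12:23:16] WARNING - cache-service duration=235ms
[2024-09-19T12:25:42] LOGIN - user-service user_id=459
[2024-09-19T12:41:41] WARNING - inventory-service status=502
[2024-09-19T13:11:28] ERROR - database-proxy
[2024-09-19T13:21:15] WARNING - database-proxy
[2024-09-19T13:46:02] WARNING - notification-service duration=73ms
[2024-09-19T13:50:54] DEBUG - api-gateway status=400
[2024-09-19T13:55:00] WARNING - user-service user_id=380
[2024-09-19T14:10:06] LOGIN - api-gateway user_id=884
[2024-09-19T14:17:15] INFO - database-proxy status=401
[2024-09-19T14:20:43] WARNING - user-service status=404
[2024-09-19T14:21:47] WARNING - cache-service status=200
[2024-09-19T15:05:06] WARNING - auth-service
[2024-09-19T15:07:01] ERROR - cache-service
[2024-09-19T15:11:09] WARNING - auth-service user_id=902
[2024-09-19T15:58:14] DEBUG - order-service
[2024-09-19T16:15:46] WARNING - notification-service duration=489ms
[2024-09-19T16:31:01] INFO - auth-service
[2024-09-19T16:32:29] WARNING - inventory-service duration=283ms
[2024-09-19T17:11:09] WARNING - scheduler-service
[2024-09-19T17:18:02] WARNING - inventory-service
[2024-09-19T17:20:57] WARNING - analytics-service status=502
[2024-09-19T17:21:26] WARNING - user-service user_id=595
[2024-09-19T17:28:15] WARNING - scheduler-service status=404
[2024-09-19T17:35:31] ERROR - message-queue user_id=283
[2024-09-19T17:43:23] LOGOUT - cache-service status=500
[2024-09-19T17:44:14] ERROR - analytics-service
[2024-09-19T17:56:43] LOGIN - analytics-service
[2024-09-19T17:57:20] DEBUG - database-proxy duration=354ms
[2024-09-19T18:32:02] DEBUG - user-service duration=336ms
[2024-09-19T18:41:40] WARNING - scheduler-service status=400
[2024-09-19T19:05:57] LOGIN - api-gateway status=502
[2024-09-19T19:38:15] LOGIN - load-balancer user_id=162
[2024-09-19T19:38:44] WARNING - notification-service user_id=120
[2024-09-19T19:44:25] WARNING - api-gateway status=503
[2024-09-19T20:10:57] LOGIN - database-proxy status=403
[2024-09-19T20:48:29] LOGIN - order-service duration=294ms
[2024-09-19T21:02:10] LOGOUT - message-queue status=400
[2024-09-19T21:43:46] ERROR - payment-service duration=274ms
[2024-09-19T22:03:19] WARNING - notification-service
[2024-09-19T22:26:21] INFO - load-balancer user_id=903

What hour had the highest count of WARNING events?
17

To find the peak hour:

1. Group all WARNING events by hour
2. Count events in each hour
3. Find hour with maximum count
4. Peak hour: 17 (with 5 events)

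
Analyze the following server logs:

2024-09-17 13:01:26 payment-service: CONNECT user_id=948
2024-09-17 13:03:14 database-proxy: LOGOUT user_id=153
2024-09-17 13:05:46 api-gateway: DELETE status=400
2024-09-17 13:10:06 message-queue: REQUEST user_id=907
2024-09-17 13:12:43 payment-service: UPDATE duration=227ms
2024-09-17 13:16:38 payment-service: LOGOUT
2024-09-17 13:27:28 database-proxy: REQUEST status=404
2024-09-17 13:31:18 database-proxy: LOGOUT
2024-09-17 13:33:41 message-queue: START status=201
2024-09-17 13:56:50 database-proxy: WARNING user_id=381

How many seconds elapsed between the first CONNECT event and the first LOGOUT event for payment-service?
912

To find the time between events:

1. Locate the first CONNECT event for payment-service: 2024-09-17 13:01:26
2. Locate the first LOGOUT event for payment-service: 2024-09-17 13:16:38
3. Calculate the difference: 2024-09-17 13:16:38 - 2024-09-17 13:01:26 = 912 seconds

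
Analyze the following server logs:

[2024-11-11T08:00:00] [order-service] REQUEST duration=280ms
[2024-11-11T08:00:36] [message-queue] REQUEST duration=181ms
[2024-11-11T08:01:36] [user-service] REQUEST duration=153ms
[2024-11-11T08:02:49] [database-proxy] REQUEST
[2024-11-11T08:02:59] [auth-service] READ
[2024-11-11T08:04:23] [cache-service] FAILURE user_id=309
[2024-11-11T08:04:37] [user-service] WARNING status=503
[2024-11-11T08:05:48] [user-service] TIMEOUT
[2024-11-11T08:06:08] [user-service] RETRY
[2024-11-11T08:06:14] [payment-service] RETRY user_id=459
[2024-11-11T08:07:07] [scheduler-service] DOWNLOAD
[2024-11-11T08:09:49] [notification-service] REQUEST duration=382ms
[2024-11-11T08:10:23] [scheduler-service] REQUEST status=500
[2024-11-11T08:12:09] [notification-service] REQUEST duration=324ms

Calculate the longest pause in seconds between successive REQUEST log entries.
420

To find the longest gap:

1. Extract all REQUEST events in chronological order
2. Calculate time differences between consecutive events
3. Find the maximum difference
4. Longest gap: 420 seconds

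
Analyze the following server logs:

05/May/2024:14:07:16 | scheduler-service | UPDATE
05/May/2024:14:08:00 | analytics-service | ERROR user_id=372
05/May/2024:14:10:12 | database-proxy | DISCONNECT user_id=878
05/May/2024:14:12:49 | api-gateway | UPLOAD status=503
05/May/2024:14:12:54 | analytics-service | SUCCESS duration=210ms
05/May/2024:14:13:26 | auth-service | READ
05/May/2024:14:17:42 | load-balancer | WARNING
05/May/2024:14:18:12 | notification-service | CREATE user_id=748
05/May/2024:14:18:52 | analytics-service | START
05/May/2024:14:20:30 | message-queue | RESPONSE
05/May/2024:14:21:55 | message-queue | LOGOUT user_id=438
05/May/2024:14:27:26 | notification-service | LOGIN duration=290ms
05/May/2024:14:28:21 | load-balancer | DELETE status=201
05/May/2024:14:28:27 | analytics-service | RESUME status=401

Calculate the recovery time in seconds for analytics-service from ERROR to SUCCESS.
294

To calculate recovery time:

1. Find ERROR event for analytics-service: 05/May/2024:14:08:00
2. Find next SUCCESS event for analytics-service: 05/May/2024:14:12:54
3. Recovery time: 05/May/2024:14:12:54 - 05/May/2024:14:08:00 = 294 seconds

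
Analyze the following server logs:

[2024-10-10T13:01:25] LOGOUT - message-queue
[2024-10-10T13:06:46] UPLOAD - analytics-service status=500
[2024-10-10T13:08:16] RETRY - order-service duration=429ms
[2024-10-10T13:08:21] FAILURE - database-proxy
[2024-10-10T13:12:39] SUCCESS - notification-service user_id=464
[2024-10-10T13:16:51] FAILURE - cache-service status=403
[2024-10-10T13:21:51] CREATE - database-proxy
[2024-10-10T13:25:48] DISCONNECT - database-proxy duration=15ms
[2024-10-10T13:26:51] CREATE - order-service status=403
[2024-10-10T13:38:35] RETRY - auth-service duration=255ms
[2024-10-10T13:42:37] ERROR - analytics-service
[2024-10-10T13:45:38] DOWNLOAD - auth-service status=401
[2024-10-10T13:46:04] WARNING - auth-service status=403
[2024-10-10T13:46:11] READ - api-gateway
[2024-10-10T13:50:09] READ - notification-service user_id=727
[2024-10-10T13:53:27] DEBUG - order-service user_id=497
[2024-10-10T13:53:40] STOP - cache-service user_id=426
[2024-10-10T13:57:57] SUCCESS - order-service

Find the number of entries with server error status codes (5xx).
1

To find matching entries:

1. Pattern to match: server error status codes (5xx)
2. Scan each log entry for the pattern
3. Count matches: 1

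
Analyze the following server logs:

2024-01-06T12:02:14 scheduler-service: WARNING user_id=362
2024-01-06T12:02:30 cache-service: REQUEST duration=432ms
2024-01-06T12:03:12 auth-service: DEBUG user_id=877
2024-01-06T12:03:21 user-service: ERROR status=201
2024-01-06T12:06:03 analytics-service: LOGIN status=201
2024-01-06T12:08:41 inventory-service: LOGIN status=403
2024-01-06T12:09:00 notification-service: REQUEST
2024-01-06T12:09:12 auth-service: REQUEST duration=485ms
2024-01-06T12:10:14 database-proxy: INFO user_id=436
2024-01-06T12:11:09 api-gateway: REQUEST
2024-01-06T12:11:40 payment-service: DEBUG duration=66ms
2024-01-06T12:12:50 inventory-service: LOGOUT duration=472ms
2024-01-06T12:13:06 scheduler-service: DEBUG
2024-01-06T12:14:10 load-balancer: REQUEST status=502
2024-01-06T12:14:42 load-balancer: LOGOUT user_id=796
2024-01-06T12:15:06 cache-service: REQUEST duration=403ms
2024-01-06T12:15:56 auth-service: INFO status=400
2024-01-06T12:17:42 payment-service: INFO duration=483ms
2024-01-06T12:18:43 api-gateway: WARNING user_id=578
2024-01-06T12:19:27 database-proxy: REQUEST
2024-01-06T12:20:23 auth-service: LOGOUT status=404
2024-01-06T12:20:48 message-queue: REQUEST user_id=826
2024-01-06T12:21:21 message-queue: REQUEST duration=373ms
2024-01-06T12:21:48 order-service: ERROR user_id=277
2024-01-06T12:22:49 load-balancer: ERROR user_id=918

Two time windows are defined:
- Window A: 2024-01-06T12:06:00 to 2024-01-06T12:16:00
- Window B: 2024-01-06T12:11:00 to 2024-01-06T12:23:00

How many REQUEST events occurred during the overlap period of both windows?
3

To find overlap events:

1. Window A: 2024-01-06T12:06:00 to 2024-01-06T12:16:00
2. Window B: 2024-01-06T12:11:00 to 2024-01-06T12:23:00
3. Overlap period: 2024-01-06T12:11:00 to 2024-01-06T12:16:00
4. Count REQUEST events in overlap: 3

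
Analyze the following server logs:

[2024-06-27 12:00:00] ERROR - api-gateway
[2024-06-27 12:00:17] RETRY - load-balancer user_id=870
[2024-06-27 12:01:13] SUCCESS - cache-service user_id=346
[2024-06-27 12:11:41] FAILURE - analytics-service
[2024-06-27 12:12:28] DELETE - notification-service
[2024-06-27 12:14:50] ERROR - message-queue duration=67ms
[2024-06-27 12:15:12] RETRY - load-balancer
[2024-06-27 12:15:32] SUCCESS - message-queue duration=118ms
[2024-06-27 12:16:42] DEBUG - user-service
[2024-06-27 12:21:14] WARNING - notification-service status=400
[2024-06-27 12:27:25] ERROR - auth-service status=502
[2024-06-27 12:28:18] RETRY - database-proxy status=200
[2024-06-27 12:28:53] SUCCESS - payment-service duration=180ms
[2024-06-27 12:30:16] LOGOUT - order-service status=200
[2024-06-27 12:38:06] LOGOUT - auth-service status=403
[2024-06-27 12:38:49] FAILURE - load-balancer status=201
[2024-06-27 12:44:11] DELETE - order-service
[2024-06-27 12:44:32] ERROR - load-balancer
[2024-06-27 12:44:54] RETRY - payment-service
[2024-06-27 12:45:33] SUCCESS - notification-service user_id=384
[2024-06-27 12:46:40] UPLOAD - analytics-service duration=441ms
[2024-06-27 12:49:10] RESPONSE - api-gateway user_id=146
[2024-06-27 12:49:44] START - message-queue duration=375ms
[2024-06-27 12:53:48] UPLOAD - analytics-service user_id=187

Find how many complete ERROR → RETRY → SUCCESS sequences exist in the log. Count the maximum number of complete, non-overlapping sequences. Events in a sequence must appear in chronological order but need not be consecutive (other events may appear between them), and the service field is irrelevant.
4

To count sequences:

1. Look for pattern: ERROR → RETRY → SUCCESS
2. Greedily scan the log in chronological order, matching each sequence element in turn (ignoring service)
3. Each time the full pattern completes, increment the count and restart matching from the next event
4. Complete non-overlapping sequences found: 4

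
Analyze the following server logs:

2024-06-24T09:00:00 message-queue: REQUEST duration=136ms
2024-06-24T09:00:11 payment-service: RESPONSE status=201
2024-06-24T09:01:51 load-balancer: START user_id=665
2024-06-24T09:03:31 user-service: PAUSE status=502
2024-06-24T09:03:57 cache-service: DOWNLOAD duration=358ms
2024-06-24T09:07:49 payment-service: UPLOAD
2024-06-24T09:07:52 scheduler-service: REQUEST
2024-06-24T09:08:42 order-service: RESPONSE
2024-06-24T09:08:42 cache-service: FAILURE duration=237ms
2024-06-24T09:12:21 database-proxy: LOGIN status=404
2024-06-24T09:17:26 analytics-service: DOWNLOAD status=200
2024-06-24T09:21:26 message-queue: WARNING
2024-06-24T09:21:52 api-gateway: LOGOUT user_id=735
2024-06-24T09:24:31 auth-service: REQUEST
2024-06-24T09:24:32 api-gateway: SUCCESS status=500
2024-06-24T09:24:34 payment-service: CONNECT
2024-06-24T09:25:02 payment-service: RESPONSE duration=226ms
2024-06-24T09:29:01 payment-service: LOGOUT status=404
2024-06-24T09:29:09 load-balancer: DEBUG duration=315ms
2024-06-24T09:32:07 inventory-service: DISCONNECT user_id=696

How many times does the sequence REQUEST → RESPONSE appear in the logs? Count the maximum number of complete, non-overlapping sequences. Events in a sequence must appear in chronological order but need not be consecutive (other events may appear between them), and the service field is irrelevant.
3

To count sequences:

1. Look for pattern: REQUEST → RESPONSE
2. Greedily scan the log in chronological order, matching each sequence element in turn (ignoring service)
3. Each time the full pattern completes, increment the count and restart matching from the next event
4. Complete non-overlapping sequences found: 3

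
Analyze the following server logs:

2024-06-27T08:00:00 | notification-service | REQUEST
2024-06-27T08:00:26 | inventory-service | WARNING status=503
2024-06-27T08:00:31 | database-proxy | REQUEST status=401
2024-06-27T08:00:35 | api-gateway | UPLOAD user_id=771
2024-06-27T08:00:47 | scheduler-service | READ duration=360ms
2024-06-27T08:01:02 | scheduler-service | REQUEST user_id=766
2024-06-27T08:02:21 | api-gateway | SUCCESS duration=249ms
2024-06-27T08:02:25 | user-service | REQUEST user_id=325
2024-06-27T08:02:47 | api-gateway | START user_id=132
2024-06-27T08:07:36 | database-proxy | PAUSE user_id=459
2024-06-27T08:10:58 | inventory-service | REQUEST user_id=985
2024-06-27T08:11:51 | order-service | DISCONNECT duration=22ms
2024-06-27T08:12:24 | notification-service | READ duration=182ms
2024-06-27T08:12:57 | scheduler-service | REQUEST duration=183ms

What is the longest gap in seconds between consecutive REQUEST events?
513

To find the longest gap:

1. Extract all REQUEST events in chronological order
2. Calculate time differences between consecutive events
3. Find the maximum difference
4. Longest gap: 513 seconds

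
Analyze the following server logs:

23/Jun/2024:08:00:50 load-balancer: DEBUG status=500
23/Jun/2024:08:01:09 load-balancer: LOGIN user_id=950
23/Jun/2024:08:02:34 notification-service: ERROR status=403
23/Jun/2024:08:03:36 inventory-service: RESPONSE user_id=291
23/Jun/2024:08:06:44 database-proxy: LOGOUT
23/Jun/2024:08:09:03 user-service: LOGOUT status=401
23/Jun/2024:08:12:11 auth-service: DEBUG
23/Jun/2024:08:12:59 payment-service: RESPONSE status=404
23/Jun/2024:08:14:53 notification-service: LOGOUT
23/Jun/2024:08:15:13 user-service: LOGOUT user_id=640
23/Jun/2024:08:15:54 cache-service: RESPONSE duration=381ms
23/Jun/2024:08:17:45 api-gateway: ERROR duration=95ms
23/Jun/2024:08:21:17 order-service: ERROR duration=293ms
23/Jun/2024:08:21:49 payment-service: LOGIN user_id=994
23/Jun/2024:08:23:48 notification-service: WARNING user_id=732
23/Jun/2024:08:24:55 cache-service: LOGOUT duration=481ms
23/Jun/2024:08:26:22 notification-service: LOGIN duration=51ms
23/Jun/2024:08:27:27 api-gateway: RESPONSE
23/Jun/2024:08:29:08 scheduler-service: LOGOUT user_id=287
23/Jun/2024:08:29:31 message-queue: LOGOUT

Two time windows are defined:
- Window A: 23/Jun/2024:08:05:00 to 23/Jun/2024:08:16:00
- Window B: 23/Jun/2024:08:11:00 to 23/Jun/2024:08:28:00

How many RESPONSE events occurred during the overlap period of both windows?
2

To find overlap events:

1. Window A: 23/Jun/2024:08:05:00 to 23/Jun/2024:08:16:00
2. Window B: 23/Jun/2024:08:11:00 to 23/Jun/2024:08:28:00
3. Overlap period: 23/Jun/2024:08:11:00 to 23/Jun/2024:08:16:00
4. Count RESPONSE events in overlap: 2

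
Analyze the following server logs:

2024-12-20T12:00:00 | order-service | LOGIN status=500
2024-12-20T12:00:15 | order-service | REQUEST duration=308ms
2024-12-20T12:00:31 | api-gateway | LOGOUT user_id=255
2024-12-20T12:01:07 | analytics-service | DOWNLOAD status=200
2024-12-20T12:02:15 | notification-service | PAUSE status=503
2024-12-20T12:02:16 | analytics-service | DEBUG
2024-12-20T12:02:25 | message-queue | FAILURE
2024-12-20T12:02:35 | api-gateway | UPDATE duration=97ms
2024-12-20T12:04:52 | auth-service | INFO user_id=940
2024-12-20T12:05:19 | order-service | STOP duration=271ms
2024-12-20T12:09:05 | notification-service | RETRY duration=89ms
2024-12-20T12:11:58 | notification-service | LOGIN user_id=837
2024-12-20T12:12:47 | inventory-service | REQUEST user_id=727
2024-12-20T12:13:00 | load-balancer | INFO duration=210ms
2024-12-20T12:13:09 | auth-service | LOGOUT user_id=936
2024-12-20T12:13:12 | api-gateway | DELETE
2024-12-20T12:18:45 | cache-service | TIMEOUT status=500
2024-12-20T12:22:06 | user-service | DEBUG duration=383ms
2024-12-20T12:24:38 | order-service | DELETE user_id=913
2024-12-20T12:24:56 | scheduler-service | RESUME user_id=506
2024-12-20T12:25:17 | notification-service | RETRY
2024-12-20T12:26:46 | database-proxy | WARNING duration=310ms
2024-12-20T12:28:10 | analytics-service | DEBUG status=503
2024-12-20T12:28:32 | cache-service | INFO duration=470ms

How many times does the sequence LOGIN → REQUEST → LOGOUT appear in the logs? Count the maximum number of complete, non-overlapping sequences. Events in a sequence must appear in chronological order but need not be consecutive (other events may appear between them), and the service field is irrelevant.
2

To count sequences:

1. Look for pattern: LOGIN → REQUEST → LOGOUT
2. Greedily scan the log in chronological order, matching each sequence element in turn (ignoring service)
3. Each time the full pattern completes, increment the count and restart matching from the next event
4. Complete non-overlapping sequences found: 2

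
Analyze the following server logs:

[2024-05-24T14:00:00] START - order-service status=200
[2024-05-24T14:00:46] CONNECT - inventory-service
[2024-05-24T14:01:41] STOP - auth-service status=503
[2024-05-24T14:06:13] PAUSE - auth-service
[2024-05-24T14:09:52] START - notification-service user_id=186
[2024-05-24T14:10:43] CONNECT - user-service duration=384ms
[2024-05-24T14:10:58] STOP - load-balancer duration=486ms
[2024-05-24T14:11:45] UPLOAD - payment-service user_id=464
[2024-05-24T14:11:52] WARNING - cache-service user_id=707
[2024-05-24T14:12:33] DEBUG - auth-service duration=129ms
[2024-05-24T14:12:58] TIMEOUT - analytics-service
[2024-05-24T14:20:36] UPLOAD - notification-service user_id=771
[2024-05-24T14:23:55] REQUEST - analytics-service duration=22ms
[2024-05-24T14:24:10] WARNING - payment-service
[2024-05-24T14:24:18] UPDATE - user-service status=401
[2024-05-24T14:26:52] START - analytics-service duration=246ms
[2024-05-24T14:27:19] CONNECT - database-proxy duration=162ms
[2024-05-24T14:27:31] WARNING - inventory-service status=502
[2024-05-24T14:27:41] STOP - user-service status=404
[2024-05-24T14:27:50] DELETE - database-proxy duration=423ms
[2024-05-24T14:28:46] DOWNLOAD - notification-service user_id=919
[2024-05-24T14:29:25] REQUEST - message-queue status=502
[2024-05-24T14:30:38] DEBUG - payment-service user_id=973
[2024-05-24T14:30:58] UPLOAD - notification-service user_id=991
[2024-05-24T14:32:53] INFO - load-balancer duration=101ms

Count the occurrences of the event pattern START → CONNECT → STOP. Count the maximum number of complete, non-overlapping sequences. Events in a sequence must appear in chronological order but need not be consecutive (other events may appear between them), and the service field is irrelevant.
3

To count sequences:

1. Look for pattern: START → CONNECT → STOP
2. Greedily scan the log in chronological order, matching each sequence element in turn (ignoring service)
3. Each time the full pattern completes, increment the count and restart matching from the next event
4. Complete non-overlapping sequences found: 3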